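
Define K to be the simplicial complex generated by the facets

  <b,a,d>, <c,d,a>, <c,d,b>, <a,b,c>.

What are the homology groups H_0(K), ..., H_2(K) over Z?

We work with the vertex ordering a < b < c < d. The simplices of K, each written with vertices in increasing order, are:

  0-simplices (4): a, b, c, d
  1-simplices (6): ab, ac, ad, bc, bd, cd
  2-simplices (4): abc, abd, acd, bcd

Hence C_0 ≅ Z^4, C_1 ≅ Z^6, C_2 ≅ Z^4.

∂_1: C_1 → C_0 sends each edge [p,q] (with p < q) to q − p.
As a 4×6 matrix over Z this has rank 3, with invariant factors (1,1,1).

∂_2: C_2 → C_1 maps a triangle to the signed sum of its edges. For instance
  ∂abc = bc − ac + ab,
  ∂abd = bd − ad + ab.
The 6×4 boundary matrix has rank 3 and Smith normal form diag(1,1,1).

Now H_k = ker ∂_k / im ∂_{k+1}, so:

  H_0: rank C_0 − rank ∂_1 = 4 − 3 = 1, and the invariant factors of ∂_1 are all 1, so H_0 = Z.
  H_1: rank ker ∂_1 − rank ∂_2 = (6 − 3) − 3 = 0, and the invariant factors of ∂_2 are all 1, so H_1 = 0.
  H_2: rank ker ∂_2 − rank ∂_3 = (4 − 3) − 0 = 1, and there is no ∂_3, so H_2 = Z.

(K is a triangulation of the 2-sphere S^2.)

H_0 = Z,  H_1 = 0,  H_2 = Z.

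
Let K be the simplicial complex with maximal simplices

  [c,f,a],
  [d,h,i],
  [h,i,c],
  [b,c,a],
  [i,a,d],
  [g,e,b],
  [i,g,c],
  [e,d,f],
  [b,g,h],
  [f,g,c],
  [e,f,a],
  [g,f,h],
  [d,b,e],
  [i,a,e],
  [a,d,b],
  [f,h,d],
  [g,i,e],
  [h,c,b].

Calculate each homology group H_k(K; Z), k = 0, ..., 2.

H_0 ≅ Z,  H_1 ≅ Z ⊕ Z/2,  H_2 = 0.

We work with the vertex ordering a < b < c < d < e < f < g < h < i. The simplices of K, each written with vertices in increasing order, are:

  0-simplices (9): a, b, c, d, e, f, g, h, i
  1-simplices (27): ab, ac, ad, ae, af, ai, bc, bd, be, bg, bh, cf, cg, ch, ci, de, df, dh, di, ef, eg, ei, fg, fh, gh, gi, hi
  2-simplices (18): abc, abd, acf, adi, aef, aei, bch, bde, beg, bgh, cfg, cgi, chi, def, dfh, dhi, egi, fgh

Hence C_0 ≅ Z^9, C_1 ≅ Z^27, C_2 ≅ Z^18.

The boundary map ∂_1: C_1 → C_0 sends each edge [p,q] (with p < q) to q − p. For instance
  ∂fg = g − f.
The resulting 9×27 matrix has rank 8, and its Smith normal form has invariant factors (1,1,1,1,1,1,1,1).

Boundary ∂_2: C_2 → C_1 acts by ∂[p,q,r] = [q,r] − [p,r] + [p,q]. For instance
  ∂abd = bd − ad + ab,
  ∂bde = de − be + bd.
This gives a 27×18 integer matrix of rank 18; reducing to Smith normal form yields diagonal entries (1,1,1,1,1,1,1,1,1,1,1,1,1,1,1,1,1,2).

Now H_k = ker ∂_k / im ∂_{k+1}, so:

  H_0: rank C_0 − rank ∂_1 = 9 − 8 = 1, and the invariant factors of ∂_1 are all 1, so H_0 = Z.
  H_1: rank ker ∂_1 − rank ∂_2 = (27 − 8) − 18 = 1, and ∂_2 has invariant factor 2 > 1, so H_1 = Z ⊕ Z/2.
  H_2: rank ker ∂_2 − rank ∂_3 = (18 − 18) − 0 = 0, and there is no ∂_3, so H_2 = 0.

As a check, the Euler characteristic is 9 − 27 + 18 = 0, which agrees with 1 − 1 + 0 = 0.
(K is a triangulation of the Klein bottle.)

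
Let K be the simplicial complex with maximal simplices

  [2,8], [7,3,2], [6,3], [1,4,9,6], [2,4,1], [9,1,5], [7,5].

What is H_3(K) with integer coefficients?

H_3 = 0.

We work with the vertex ordering 1 < 2 < 3 < 4 < 5 < 6 < 7 < 8 < 9. The simplices of K, each written with vertices in increasing order, are:

  0-simplices (9): [1], [2], [3], [4], [5], [6], [7], [8], [9]
  1-simplices (16): [1,2], [1,4], [1,5], [1,6], [1,9], [2,3], [2,4], [2,7], [2,8], [3,6], [3,7], [4,6], [4,9], [5,7], [5,9], [6,9]
  2-simplices (7): [1,2,4], [1,4,6], [1,4,9], [1,5,9], [1,6,9], [2,3,7], [4,6,9]
  3-simplices (1): [1,4,6,9]

Hence C_0 ≅ Z^9, C_1 ≅ Z^16, C_2 ≅ Z^7, C_3 ≅ Z^1.

∂_1: C_1 → C_0 maps an edge to its endpoints' difference, ∂[p,q] = q − p. For instance
  ∂[2,3] = [3] − [2].
The resulting 9×16 matrix has rank 8, and its Smith normal form has invariant factors (1,1,1,1,1,1,1,1).

∂_2: C_2 → C_1 sends each 2-simplex [p,q,r] to [q,r] − [p,r] + [p,q]. For instance
  ∂[1,6,9] = [6,9] − [1,9] + [1,6],
  ∂[1,2,4] = [2,4] − [1,4] + [1,2].
The 16×7 boundary matrix has rank 6 and Smith normal form diag(1,1,1,1,1,1).

The boundary map ∂_3: C_3 → C_2 sends each 3-simplex σ to the alternating sum Σ_i (−1)^i (σ with its i-th vertex removed). For instance
  ∂[1,4,6,9] = [4,6,9] − [1,6,9] + [1,4,9] − [1,4,6].
As a 7×1 matrix over Z this has rank 1, with invariant factors (1).

From H_k ≅ ker(∂_k) / im(∂_{k+1}) we obtain:

  H_3: rank ker ∂_3 − rank ∂_4 = (1 − 1) − 0 = 0, and there is no ∂_4, so H_3 ≅ 0.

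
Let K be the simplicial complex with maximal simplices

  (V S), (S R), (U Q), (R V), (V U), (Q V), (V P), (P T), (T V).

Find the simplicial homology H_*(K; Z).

Take the total order P < Q < R < S < T < U < V on the vertex set. Then K (dimension 1) consists of the simplices:

  0-simplices (7): P, Q, R, S, T, U, V
  1-simplices (9): PT, PV, QU, QV, RS, RV, SV, TV, UV

Hence C_0 ≅ Z^7, C_1 ≅ Z^9.

Boundary ∂_1: C_1 → C_0 sends each edge [p,q] (with p < q) to q − p. For instance
  ∂QU = U − Q.
As a 7×9 matrix over Z this has rank 6, with invariant factors (1,1,1,1,1,1).

Reading off H_k = ker ∂_k / im ∂_{k+1}:

  H_0: rank C_0 − rank ∂_1 = 7 − 6 = 1, and the invariant factors of ∂_1 are all 1, so H_0 = Z.
  H_1: rank ker ∂_1 − rank ∂_2 = (9 − 6) − 0 = 3, and there is no ∂_2, so H_1 = Z^3.

H_0 ≅ Z,  H_1 ≅ Z^3.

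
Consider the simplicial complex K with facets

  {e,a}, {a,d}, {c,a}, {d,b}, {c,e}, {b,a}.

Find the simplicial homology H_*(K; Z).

Fix the vertex order a < b < c < d < e and write every simplex with vertices in increasing order. Then dim K = 1 and the simplices of K are:

  0-simplices (5): a, b, c, d, e
  1-simplices (6): ab, ac, ad, ae, bd, ce

giving chain groups C_0 ≅ Z^5, C_1 ≅ Z^6.

∂_1: C_1 → C_0 is given by ∂[p,q] = [q] − [p].
The 5×6 boundary matrix has rank 4 and Smith normal form diag(1,1,1,1).

From H_k ≅ ker(∂_k) / im(∂_{k+1}) we obtain:

  H_0: rank C_0 − rank ∂_1 = 5 − 4 = 1, and the invariant factors of ∂_1 are all 1, so H_0 ≅ Z.
  H_1: rank ker ∂_1 − rank ∂_2 = (6 − 4) − 0 = 2, and there is no ∂_2, so H_1 ≅ Z^2.

As a check, the Euler characteristic is 5 − 6 = -1, which agrees with 1 − 2 = -1.

H_0 = Z,  H_1 = Z^2.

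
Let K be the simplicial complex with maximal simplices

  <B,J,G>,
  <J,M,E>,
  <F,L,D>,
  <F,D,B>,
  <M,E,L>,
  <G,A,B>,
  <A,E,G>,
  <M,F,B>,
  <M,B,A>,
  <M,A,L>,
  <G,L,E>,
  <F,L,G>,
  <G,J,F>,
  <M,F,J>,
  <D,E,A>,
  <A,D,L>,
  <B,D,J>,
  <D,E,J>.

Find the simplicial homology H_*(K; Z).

H_0 = Z,  H_1 = Z × Z/2,  H_2 = 0.

Order the vertices as A < B < D < E < F < G < J < L < M. Listing each simplex with vertices in this order, K has dimension 2 with simplices:

  0-simplices (9): A, B, D, E, F, G, J, L, M
  1-simplices (27): AB, AD, AE, AG, AL, AM, BD, BF, BG, BJ, BM, DE, DF, DJ, DL, EG, EJ, EL, EM, FG, FJ, FL, FM, GJ, GL, JM, LM
  2-simplices (18): ABG, ABM, ADE, ADL, AEG, ALM, BDF, BDJ, BFM, BGJ, DEJ, DFL, EGL, EJM, ELM, FGJ, FGL, FJM

giving chain groups C_0 ≅ Z^9, C_1 ≅ Z^27, C_2 ≅ Z^18.

The boundary map ∂_1: C_1 → C_0 maps an edge to its endpoints' difference, ∂[p,q] = q − p. For instance
  ∂JM = M − J.
This gives a 9×27 integer matrix of rank 8; reducing to Smith normal form yields diagonal entries (1,1,1,1,1,1,1,1).

Boundary ∂_2: C_2 → C_1 sends each 2-simplex [p,q,r] to [q,r] − [p,r] + [p,q]. For instance
  ∂ELM = LM − EM + EL,
  ∂AEG = EG − AG + AE.
This gives a 27×18 integer matrix of rank 18; reducing to Smith normal form yields diagonal entries (1,1,1,1,1,1,1,1,1,1,1,1,1,1,1,1,1,2).

From H_k ≅ ker(∂_k) / im(∂_{k+1}) we obtain:

  H_0: rank C_0 − rank ∂_1 = 9 − 8 = 1, and the invariant factors of ∂_1 are all 1, so H_0 ≅ Z.
  H_1: rank ker ∂_1 − rank ∂_2 = (27 − 8) − 18 = 1, and ∂_2 has invariant factor 2 > 1, so H_1 ≅ Z × Z/2.
  H_2: rank ker ∂_2 − rank ∂_3 = (18 − 18) − 0 = 0, and there is no ∂_3, so H_2 ≅ 0.

As a check, the Euler characteristic is 9 − 27 + 18 = 0, which agrees with 1 − 1 + 0 = 0.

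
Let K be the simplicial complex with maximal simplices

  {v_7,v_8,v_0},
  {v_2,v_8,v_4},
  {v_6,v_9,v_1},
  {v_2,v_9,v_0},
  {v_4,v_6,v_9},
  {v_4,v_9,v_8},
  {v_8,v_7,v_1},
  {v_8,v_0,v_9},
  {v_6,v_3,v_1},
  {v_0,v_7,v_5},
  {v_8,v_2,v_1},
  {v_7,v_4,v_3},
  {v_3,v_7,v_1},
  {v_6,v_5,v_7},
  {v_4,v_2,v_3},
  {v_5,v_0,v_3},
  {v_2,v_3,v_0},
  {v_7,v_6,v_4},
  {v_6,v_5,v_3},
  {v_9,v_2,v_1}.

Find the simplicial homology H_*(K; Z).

H_0 ≅ Z,  H_1 ≅ Z ⊕ Z/2Z,  H_2 = 0.

Take the total order v_0 < v_1 < v_2 < v_3 < v_4 < v_5 < v_6 < v_7 < v_8 < v_9 on the vertex set. Then K (dimension 2) consists of the simplices:

  0-simplices (10): [v_0], [v_1], [v_2], [v_3], [v_4], [v_5], [v_6], [v_7], [v_8], [v_9]
  1-simplices (30): (30 of them)
  2-simplices (20): (20 of them)

so the chain groups are C_0 ≅ Z^10, C_1 ≅ Z^30, C_2 ≅ Z^20.

Boundary ∂_1: C_1 → C_0 maps an edge to its endpoints' difference, ∂[p,q] = q − p. For instance
  ∂[v_2,v_9] = [v_9] − [v_2].
The resulting 10×30 matrix has rank 9, and its Smith normal form has invariant factors (1,1,1,1,1,1,1,1,1).

∂_2: C_2 → C_1 sends each 2-simplex [p,q,r] to [q,r] − [p,r] + [p,q]. For instance
  ∂[v_0,v_3,v_5] = [v_3,v_5] − [v_0,v_5] + [v_0,v_3],
  ∂[v_2,v_4,v_8] = [v_4,v_8] − [v_2,v_8] + [v_2,v_4].
The resulting 30×20 matrix has rank 20, and its Smith normal form has invariant factors (1,1,1,1,1,1,1,1,1,1,1,1,1,1,1,1,1,1,1,2).

From H_k ≅ ker(∂_k) / im(∂_{k+1}) we obtain:

  H_0: rank C_0 − rank ∂_1 = 10 − 9 = 1, and the invariant factors of ∂_1 are all 1, so H_0 ≅ Z.
  H_1: rank ker ∂_1 − rank ∂_2 = (30 − 9) − 20 = 1, and ∂_2 has invariant factor 2 > 1, so H_1 ≅ Z ⊕ Z/2Z.
  H_2: rank ker ∂_2 − rank ∂_3 = (20 − 20) − 0 = 0, and there is no ∂_3, so H_2 ≅ 0.

As a check, the Euler characteristic is 10 − 30 + 20 = 0, which agrees with 1 − 1 + 0 = 0.
(K is a triangulation of the Klein bottle.)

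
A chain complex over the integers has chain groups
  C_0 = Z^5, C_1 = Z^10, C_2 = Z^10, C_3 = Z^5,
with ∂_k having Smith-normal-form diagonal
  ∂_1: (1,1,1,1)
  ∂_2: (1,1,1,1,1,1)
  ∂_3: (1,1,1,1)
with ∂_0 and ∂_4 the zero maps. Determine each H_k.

H_0: b_0 = 5 − 0 − 4 = 1; torsion from ∂_1 factors > 1: none. So H_0 ≅ Z.
H_1: b_1 = 10 − 4 − 6 = 0; torsion from ∂_2 factors > 1: none. So H_1 ≅ 0.
H_2: b_2 = 10 − 6 − 4 = 0; torsion from ∂_3 factors > 1: none. So H_2 ≅ 0.
H_3: b_3 = 5 − 4 − 0 = 1; torsion from ∂_4 factors > 1: none. So H_3 ≅ Z.

H_0 ≅ Z,  H_1 = 0,  H_2 = 0,  H_3 ≅ Z.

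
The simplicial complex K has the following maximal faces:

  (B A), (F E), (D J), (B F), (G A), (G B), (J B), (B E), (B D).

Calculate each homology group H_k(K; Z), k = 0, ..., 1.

H_0 ≅ Z,  H_1 ≅ Z^3.

Take the total order A < B < D < E < F < G < J on the vertex set. Then K (dimension 1) consists of the simplices:

  0-simplices (7): A, B, D, E, F, G, J
  1-simplices (9): AB, AG, BD, BE, BF, BG, BJ, DJ, EF

so the chain groups are C_0 ≅ Z^7, C_1 ≅ Z^9.

The boundary map ∂_1: C_1 → C_0 is given by ∂[p,q] = [q] − [p].
As a 7×9 matrix over Z this has rank 6, with invariant factors (1,1,1,1,1,1).

Computing H_k = (kernel of ∂_k) / (image of ∂_{k+1}):

  H_0: rank C_0 − rank ∂_1 = 7 − 6 = 1, and the invariant factors of ∂_1 are all 1, so H_0 ≅ Z.
  H_1: rank ker ∂_1 − rank ∂_2 = (9 − 6) − 0 = 3, and there is no ∂_2, so H_1 ≅ Z^3.

As a check, the Euler characteristic is 7 − 9 = -2, which agrees with 1 − 3 = -2.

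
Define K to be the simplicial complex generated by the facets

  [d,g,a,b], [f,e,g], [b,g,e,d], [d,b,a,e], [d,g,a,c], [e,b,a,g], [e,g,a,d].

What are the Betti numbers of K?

b_0 = 1, b_1 = 0, b_2 = 0, b_3 = 1.

K has 7 vertices, 15 edges, 14 triangles, 6 3-simplices.
rank ∂_0 = 0, rank ∂_1 = 6 ⇒ b_0 = 7 − 0 − 6 = 1; all invariant factors of ∂_1 are 1 so no torsion. So H_0 = Z.
rank ∂_1 = 6, rank ∂_2 = 9 ⇒ b_1 = 15 − 6 − 9 = 0; all invariant factors of ∂_2 are 1 so no torsion. So H_1 = 0.
rank ∂_2 = 9, rank ∂_3 = 5 ⇒ b_2 = 14 − 9 − 5 = 0; all invariant factors of ∂_3 are 1 so no torsion. So H_2 = 0.
rank ∂_3 = 5, rank ∂_4 = 0 ⇒ b_3 = 6 − 5 − 0 = 1. So H_3 = Z.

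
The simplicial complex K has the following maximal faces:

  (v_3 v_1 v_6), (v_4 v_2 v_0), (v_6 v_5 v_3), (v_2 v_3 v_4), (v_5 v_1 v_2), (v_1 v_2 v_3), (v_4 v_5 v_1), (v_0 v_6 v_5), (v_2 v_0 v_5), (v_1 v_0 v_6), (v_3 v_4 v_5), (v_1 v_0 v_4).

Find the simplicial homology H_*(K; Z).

H_0 ≅ Z,  H_1 ≅ Z/2,  H_2 = 0.

Take the total order v_0 < v_1 < v_2 < v_3 < v_4 < v_5 < v_6 on the vertex set. Then K (dimension 2) consists of the simplices:

  0-simplices (7): [v_0], [v_1], [v_2], [v_3], [v_4], [v_5], [v_6]
  1-simplices (18): (18 of them)
  2-simplices (12): (12 of them)

Hence C_0 ≅ Z^7, C_1 ≅ Z^18, C_2 ≅ Z^12.

Boundary ∂_1: C_1 → C_0 is given by ∂[p,q] = [q] − [p].
As a 7×18 matrix over Z this has rank 6, with invariant factors (1,1,1,1,1,1).

Boundary ∂_2: C_2 → C_1 maps a triangle to the signed sum of its edges. For instance
  ∂[v_1,v_2,v_5] = [v_2,v_5] − [v_1,v_5] + [v_1,v_2],
  ∂[v_0,v_1,v_6] = [v_1,v_6] − [v_0,v_6] + [v_0,v_1].
As a 18×12 matrix over Z this has rank 12, with invariant factors (1,1,1,1,1,1,1,1,1,1,1,2).

Computing H_k = (kernel of ∂_k) / (image of ∂_{k+1}):

  H_0: rank C_0 − rank ∂_1 = 7 − 6 = 1, and the invariant factors of ∂_1 are all 1, so H_0 = Z.
  H_1: rank ker ∂_1 − rank ∂_2 = (18 − 6) − 12 = 0, and ∂_2 has invariant factor 2 > 1, so H_1 = Z/2.
  H_2: rank ker ∂_2 − rank ∂_3 = (12 − 12) − 0 = 0, and there is no ∂_3, so H_2 = 0.

As a check, the Euler characteristic is 7 − 18 + 12 = 1, which agrees with 1 − 0 + 0 = 1.
(K is a triangulation of the real projective plane RP^2.)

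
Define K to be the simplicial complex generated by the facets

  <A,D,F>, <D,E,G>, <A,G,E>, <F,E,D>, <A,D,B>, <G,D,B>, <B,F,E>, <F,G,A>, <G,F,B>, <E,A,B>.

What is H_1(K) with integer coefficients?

Order the vertices as A < B < D < E < F < G. Listing each simplex with vertices in this order, K has dimension 2 with simplices:

  0-simplices (6): A, B, D, E, F, G
  1-simplices (15): AB, AD, AE, AF, AG, BD, BE, BF, BG, DE, DF, DG, EF, EG, FG
  2-simplices (10): ABD, ABE, ADF, AEG, AFG, BDG, BEF, BFG, DEF, DEG

giving chain groups C_0 ≅ Z^6, C_1 ≅ Z^15, C_2 ≅ Z^10.

∂_1: C_1 → C_0 sends each edge [p,q] (with p < q) to q − p.
The 6×15 boundary matrix has rank 5 and Smith normal form diag(1,1,1,1,1).

The boundary map ∂_2: C_2 → C_1 acts by ∂[p,q,r] = [q,r] − [p,r] + [p,q]. For instance
  ∂BDG = DG − BG + BD,
  ∂ABE = BE − AE + AB.
The 15×10 boundary matrix has rank 10 and Smith normal form diag(1,1,1,1,1,1,1,1,1,2).

Now H_k = ker ∂_k / im ∂_{k+1}, so:

  H_1: rank ker ∂_1 − rank ∂_2 = (15 − 5) − 10 = 0, and ∂_2 has invariant factor 2 > 1, so H_1 ≅ Z/2.

H_1 = Z/2.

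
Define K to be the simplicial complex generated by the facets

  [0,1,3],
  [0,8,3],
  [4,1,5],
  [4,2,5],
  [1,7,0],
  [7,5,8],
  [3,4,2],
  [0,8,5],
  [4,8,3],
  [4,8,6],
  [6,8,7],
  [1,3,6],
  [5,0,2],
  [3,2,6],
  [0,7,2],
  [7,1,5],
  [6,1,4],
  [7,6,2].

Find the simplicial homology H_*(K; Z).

We work with the vertex ordering 0 < 1 < 2 < 3 < 4 < 5 < 6 < 7 < 8. The simplices of K, each written with vertices in increasing order, are:

  0-simplices (9): [0], [1], [2], [3], [4], [5], [6], [7], [8]
  1-simplices (27): (27 of them)
  2-simplices (18): [0,1,3], [0,1,7], [0,2,5], [0,2,7], [0,3,8], [0,5,8], [1,3,6], [1,4,5], [1,4,6], [1,5,7], [2,3,4], [2,3,6], [2,4,5], [2,6,7], [3,4,8], [4,6,8], [5,7,8], [6,7,8]

giving chain groups C_0 ≅ Z^9, C_1 ≅ Z^27, C_2 ≅ Z^18.

Boundary ∂_1: C_1 → C_0 is given by ∂[p,q] = [q] − [p].
The resulting 9×27 matrix has rank 8, and its Smith normal form has invariant factors (1,1,1,1,1,1,1,1).

Boundary ∂_2: C_2 → C_1 acts by ∂[p,q,r] = [q,r] − [p,r] + [p,q]. For instance
  ∂[0,2,5] = [2,5] − [0,5] + [0,2],
  ∂[0,1,7] = [1,7] − [0,7] + [0,1].
As a 27×18 matrix over Z this has rank 18, with invariant factors (1,1,1,1,1,1,1,1,1,1,1,1,1,1,1,1,1,2).

Computing H_k = (kernel of ∂_k) / (image of ∂_{k+1}):

  H_0: rank C_0 − rank ∂_1 = 9 − 8 = 1, and the invariant factors of ∂_1 are all 1, so H_0 ≅ Z.
  H_1: rank ker ∂_1 − rank ∂_2 = (27 − 8) − 18 = 1, and ∂_2 has invariant factor 2 > 1, so H_1 ≅ Z × Z/2.
  H_2: rank ker ∂_2 − rank ∂_3 = (18 − 18) − 0 = 0, and there is no ∂_3, so H_2 ≅ 0.

(K is a triangulation of the Klein bottle.)

H_0 ≅ Z,  H_1 ≅ Z × Z/2,  H_2 = 0.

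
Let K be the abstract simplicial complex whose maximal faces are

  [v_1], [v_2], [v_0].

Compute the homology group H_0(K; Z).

H_0 = Z^3.

K has 3 vertices.
rank ∂_0 = 0, rank ∂_1 = 0 ⇒ b_0 = 3 − 0 − 0 = 3. So H_0 = Z^3.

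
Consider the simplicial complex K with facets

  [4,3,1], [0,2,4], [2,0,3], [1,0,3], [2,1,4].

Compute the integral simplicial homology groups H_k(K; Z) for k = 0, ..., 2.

H_0 ≅ Z,  H_1 ≅ Z,  H_2 = 0.

Order the vertices as 0 < 1 < 2 < 3 < 4. Listing each simplex with vertices in this order, K has dimension 2 with simplices:

  0-simplices (5): [0], [1], [2], [3], [4]
  1-simplices (10): [0,1], [0,2], [0,3], [0,4], [1,2], [1,3], [1,4], [2,3], [2,4], [3,4]
  2-simplices (5): [0,1,3], [0,2,3], [0,2,4], [1,2,4], [1,3,4]

so the chain groups are C_0 ≅ Z^5, C_1 ≅ Z^10, C_2 ≅ Z^5.

The boundary map ∂_1: C_1 → C_0 maps an edge to its endpoints' difference, ∂[p,q] = q − p. For instance
  ∂[1,2] = [2] − [1].
The resulting 5×10 matrix has rank 4, and its Smith normal form has invariant factors (1,1,1,1).

∂_2: C_2 → C_1 acts by ∂[p,q,r] = [q,r] − [p,r] + [p,q]. For instance
  ∂[0,1,3] = [1,3] − [0,3] + [0,1],
  ∂[1,3,4] = [3,4] − [1,4] + [1,3].
This gives a 10×5 integer matrix of rank 5; reducing to Smith normal form yields diagonal entries (1,1,1,1,1).

From H_k ≅ ker(∂_k) / im(∂_{k+1}) we obtain:

  H_0: rank C_0 − rank ∂_1 = 5 − 4 = 1, and the invariant factors of ∂_1 are all 1, so H_0 ≅ Z.
  H_1: rank ker ∂_1 − rank ∂_2 = (10 − 4) − 5 = 1, and the invariant factors of ∂_2 are all 1, so H_1 ≅ Z.
  H_2: rank ker ∂_2 − rank ∂_3 = (5 − 5) − 0 = 0, and there is no ∂_3, so H_2 ≅ 0.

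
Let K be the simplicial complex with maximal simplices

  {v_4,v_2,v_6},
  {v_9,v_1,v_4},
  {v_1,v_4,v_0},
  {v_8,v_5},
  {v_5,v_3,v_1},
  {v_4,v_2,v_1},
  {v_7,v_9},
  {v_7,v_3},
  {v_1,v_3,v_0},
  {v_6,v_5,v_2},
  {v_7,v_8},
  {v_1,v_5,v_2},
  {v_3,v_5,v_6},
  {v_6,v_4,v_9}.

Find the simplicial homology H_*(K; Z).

H_0 = Z,  H_1 = Z^2,  H_2 = 0.

Fix the vertex order v_0 < v_1 < v_2 < v_3 < v_4 < v_5 < v_6 < v_7 < v_8 < v_9 and write every simplex with vertices in increasing order. Then dim K = 2 and the simplices of K are:

  0-simplices (10): [v_0], [v_1], [v_2], [v_3], [v_4], [v_5], [v_6], [v_7], [v_8], [v_9]
  1-simplices (21): (21 of them)
  2-simplices (10): [v_0,v_1,v_3], [v_0,v_1,v_4], [v_1,v_2,v_4], [v_1,v_2,v_5], [v_1,v_3,v_5], [v_1,v_4,v_9], [v_2,v_4,v_6], [v_2,v_5,v_6], [v_3,v_5,v_6], [v_4,v_6,v_9]

so the chain groups are C_0 ≅ Z^10, C_1 ≅ Z^21, C_2 ≅ Z^10.

The boundary map ∂_1: C_1 → C_0 maps an edge to its endpoints' difference, ∂[p,q] = q − p. For instance
  ∂[v_1,v_3] = [v_3] − [v_1].
This gives a 10×21 integer matrix of rank 9; reducing to Smith normal form yields diagonal entries (1,1,1,1,1,1,1,1,1).

∂_2: C_2 → C_1 acts by ∂[p,q,r] = [q,r] − [p,r] + [p,q]. For instance
  ∂[v_0,v_1,v_4] = [v_1,v_4] − [v_0,v_4] + [v_0,v_1],
  ∂[v_0,v_1,v_3] = [v_1,v_3] − [v_0,v_3] + [v_0,v_1].
The 21×10 boundary matrix has rank 10 and Smith normal form diag(1,1,1,1,1,1,1,1,1,1).

Reading off H_k = ker ∂_k / im ∂_{k+1}:

  H_0: rank C_0 − rank ∂_1 = 10 − 9 = 1, and the invariant factors of ∂_1 are all 1, so H_0 = Z.
  H_1: rank ker ∂_1 − rank ∂_2 = (21 − 9) − 10 = 2, and the invariant factors of ∂_2 are all 1, so H_1 = Z^2.
  H_2: rank ker ∂_2 − rank ∂_3 = (10 − 10) − 0 = 0, and there is no ∂_3, so H_2 = 0.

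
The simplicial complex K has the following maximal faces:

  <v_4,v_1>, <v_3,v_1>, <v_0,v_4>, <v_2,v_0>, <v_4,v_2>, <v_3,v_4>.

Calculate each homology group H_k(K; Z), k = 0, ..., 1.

H_0 ≅ Z,  H_1 ≅ Z^2.

Order the vertices as v_0 < v_1 < v_2 < v_3 < v_4. Listing each simplex with vertices in this order, K has dimension 1 with simplices:

  0-simplices (5): [v_0], [v_1], [v_2], [v_3], [v_4]
  1-simplices (6): [v_0,v_2], [v_0,v_4], [v_1,v_3], [v_1,v_4], [v_2,v_4], [v_3,v_4]

Hence C_0 ≅ Z^5, C_1 ≅ Z^6.

The boundary map ∂_1: C_1 → C_0 is given by ∂[p,q] = [q] − [p]. For instance
  ∂[v_2,v_4] = [v_4] − [v_2].
The 5×6 boundary matrix has rank 4 and Smith normal form diag(1,1,1,1).

Now H_k = ker ∂_k / im ∂_{k+1}, so:

  H_0: rank C_0 − rank ∂_1 = 5 − 4 = 1, and the invariant factors of ∂_1 are all 1, so H_0 ≅ Z.
  H_1: rank ker ∂_1 − rank ∂_2 = (6 − 4) − 0 = 2, and there is no ∂_2, so H_1 ≅ Z^2.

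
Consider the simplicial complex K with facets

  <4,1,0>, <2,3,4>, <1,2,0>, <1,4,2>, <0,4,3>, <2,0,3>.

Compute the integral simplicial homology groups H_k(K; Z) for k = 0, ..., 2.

K has 5 vertices, 9 edges, 6 triangles.
rank ∂_0 = 0, rank ∂_1 = 4 ⇒ b_0 = 5 − 0 − 4 = 1; all invariant factors of ∂_1 are 1 so no torsion. So H_0 ≅ Z.
rank ∂_1 = 4, rank ∂_2 = 5 ⇒ b_1 = 9 − 4 − 5 = 0; all invariant factors of ∂_2 are 1 so no torsion. So H_1 ≅ 0.
rank ∂_2 = 5, rank ∂_3 = 0 ⇒ b_2 = 6 − 5 − 0 = 1. So H_2 ≅ Z.

H_0 ≅ Z,  H_1 = 0,  H_2 ≅ Z.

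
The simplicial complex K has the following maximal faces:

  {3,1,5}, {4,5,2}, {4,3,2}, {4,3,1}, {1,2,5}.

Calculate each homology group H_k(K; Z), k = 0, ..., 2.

H_0 ≅ Z,  H_1 ≅ Z,  H_2 = 0.

Fix the vertex order 1 < 2 < 3 < 4 < 5 and write every simplex with vertices in increasing order. Then dim K = 2 and the simplices of K are:

  0-simplices (5): [1], [2], [3], [4], [5]
  1-simplices (10): [1,2], [1,3], [1,4], [1,5], [2,3], [2,4], [2,5], [3,4], [3,5], [4,5]
  2-simplices (5): [1,2,5], [1,3,4], [1,3,5], [2,3,4], [2,4,5]

Hence C_0 ≅ Z^5, C_1 ≅ Z^10, C_2 ≅ Z^5.

The boundary map ∂_1: C_1 → C_0 is given by ∂[p,q] = [q] − [p]. For instance
  ∂[2,4] = [4] − [2].
The resulting 5×10 matrix has rank 4, and its Smith normal form has invariant factors (1,1,1,1).

Boundary ∂_2: C_2 → C_1 maps a triangle to the signed sum of its edges. For instance
  ∂[1,3,4] = [3,4] − [1,4] + [1,3],
  ∂[2,4,5] = [4,5] − [2,5] + [2,4].
The 10×5 boundary matrix has rank 5 and Smith normal form diag(1,1,1,1,1).

From H_k ≅ ker(∂_k) / im(∂_{k+1}) we obtain:

  H_0: rank C_0 − rank ∂_1 = 5 − 4 = 1, and the invariant factors of ∂_1 are all 1, so H_0 ≅ Z.
  H_1: rank ker ∂_1 − rank ∂_2 = (10 − 4) − 5 = 1, and the invariant factors of ∂_2 are all 1, so H_1 ≅ Z.
  H_2: rank ker ∂_2 − rank ∂_3 = (5 − 5) − 0 = 0, and there is no ∂_3, so H_2 ≅ 0.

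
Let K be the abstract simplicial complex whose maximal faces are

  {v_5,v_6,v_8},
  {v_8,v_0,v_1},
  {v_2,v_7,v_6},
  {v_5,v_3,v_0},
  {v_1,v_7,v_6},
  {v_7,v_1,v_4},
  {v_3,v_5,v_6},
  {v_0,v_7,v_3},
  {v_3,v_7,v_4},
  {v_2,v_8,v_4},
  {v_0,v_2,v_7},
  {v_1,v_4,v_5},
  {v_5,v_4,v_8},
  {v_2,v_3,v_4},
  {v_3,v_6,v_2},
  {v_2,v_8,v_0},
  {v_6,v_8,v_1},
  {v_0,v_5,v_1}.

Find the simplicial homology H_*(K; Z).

Take the total order v_0 < v_1 < v_2 < v_3 < v_4 < v_5 < v_6 < v_7 < v_8 on the vertex set. Then K (dimension 2) consists of the simplices:

  0-simplices (9): [v_0], [v_1], [v_2], [v_3], [v_4], [v_5], [v_6], [v_7], [v_8]
  1-simplices (27): (27 of them)
  2-simplices (18): (18 of them)

giving chain groups C_0 ≅ Z^9, C_1 ≅ Z^27, C_2 ≅ Z^18.

Boundary ∂_1: C_1 → C_0 maps an edge to its endpoints' difference, ∂[p,q] = q − p.
This gives a 9×27 integer matrix of rank 8; reducing to Smith normal form yields diagonal entries (1,1,1,1,1,1,1,1).

The boundary map ∂_2: C_2 → C_1 acts by ∂[p,q,r] = [q,r] − [p,r] + [p,q]. For instance
  ∂[v_0,v_2,v_8] = [v_2,v_8] − [v_0,v_8] + [v_0,v_2],
  ∂[v_0,v_3,v_5] = [v_3,v_5] − [v_0,v_5] + [v_0,v_3].
The resulting 27×18 matrix has rank 18, and its Smith normal form has invariant factors (1,1,1,1,1,1,1,1,1,1,1,1,1,1,1,1,1,2).

From H_k ≅ ker(∂_k) / im(∂_{k+1}) we obtain:

  H_0: rank C_0 − rank ∂_1 = 9 − 8 = 1, and the invariant factors of ∂_1 are all 1, so H_0 = Z.
  H_1: rank ker ∂_1 − rank ∂_2 = (27 − 8) − 18 = 1, and ∂_2 has invariant factor 2 > 1, so H_1 = Z ⊕ Z/2.
  H_2: rank ker ∂_2 − rank ∂_3 = (18 − 18) − 0 = 0, and there is no ∂_3, so H_2 = 0.

H_0 = Z,  H_1 = Z ⊕ Z/2,  H_2 = 0.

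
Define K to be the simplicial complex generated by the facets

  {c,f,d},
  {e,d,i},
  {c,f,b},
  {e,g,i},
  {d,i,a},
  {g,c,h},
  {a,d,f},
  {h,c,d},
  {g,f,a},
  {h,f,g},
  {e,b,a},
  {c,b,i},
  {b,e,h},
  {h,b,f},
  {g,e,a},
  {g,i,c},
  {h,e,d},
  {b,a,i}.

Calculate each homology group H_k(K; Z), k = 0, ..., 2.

H_0 = Z,  H_1 = Z ⊕ Z/2,  H_2 = 0.

K has 9 vertices, 27 edges, 18 triangles.
rank ∂_0 = 0, rank ∂_1 = 8 ⇒ b_0 = 9 − 0 − 8 = 1; all invariant factors of ∂_1 are 1 so no torsion. So H_0 ≅ Z.
rank ∂_1 = 8, rank ∂_2 = 18 ⇒ b_1 = 27 − 8 − 18 = 1; ∂_2 has invariant factor(s) [2] giving torsion. So H_1 ≅ Z ⊕ Z/2.
rank ∂_2 = 18, rank ∂_3 = 0 ⇒ b_2 = 18 − 18 − 0 = 0. So H_2 ≅ 0.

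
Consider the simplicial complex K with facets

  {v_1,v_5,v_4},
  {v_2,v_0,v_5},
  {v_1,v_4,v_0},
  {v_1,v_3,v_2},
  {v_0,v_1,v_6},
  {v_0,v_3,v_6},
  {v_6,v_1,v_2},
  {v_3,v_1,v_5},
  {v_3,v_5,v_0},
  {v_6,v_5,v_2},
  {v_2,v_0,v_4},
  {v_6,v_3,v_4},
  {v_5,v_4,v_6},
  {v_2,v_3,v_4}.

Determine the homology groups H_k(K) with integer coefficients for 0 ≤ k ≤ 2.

K has 7 vertices, 21 edges, 14 triangles.
rank ∂_0 = 0, rank ∂_1 = 6 ⇒ b_0 = 7 − 0 − 6 = 1; all invariant factors of ∂_1 are 1 so no torsion. So H_0 = Z.
rank ∂_1 = 6, rank ∂_2 = 13 ⇒ b_1 = 21 − 6 − 13 = 2; all invariant factors of ∂_2 are 1 so no torsion. So H_1 = Z^2.
rank ∂_2 = 13, rank ∂_3 = 0 ⇒ b_2 = 14 − 13 − 0 = 1. So H_2 = Z.

H_0 = Z,  H_1 = Z^2,  H_2 = Z.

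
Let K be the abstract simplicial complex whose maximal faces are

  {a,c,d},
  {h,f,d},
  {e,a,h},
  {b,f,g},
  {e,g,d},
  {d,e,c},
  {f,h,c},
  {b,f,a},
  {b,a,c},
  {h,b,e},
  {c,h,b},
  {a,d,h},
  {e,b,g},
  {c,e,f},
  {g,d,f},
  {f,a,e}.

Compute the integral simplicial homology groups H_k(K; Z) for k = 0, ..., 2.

H_0 = Z,  H_1 = Z^2,  H_2 = Z.

We work with the vertex ordering a < b < c < d < e < f < g < h. The simplices of K, each written with vertices in increasing order, are:

  0-simplices (8): a, b, c, d, e, f, g, h
  1-simplices (24): ab, ac, ad, ae, af, ah, bc, be, bf, bg, bh, cd, ce, cf, ch, de, df, dg, dh, ef, eg, eh, fg, fh
  2-simplices (16): abc, abf, acd, adh, aef, aeh, bch, beg, beh, bfg, cde, cef, cfh, deg, dfg, dfh

giving chain groups C_0 ≅ Z^8, C_1 ≅ Z^24, C_2 ≅ Z^16.

∂_1: C_1 → C_0 maps an edge to its endpoints' difference, ∂[p,q] = q − p.
This gives a 8×24 integer matrix of rank 7; reducing to Smith normal form yields diagonal entries (1,1,1,1,1,1,1).

The boundary map ∂_2: C_2 → C_1 maps a triangle to the signed sum of its edges. For instance
  ∂abf = bf − af + ab,
  ∂beh = eh − bh + be.
As a 24×16 matrix over Z this has rank 15, with invariant factors (1,1,1,1,1,1,1,1,1,1,1,1,1,1,1).

From H_k ≅ ker(∂_k) / im(∂_{k+1}) we obtain:

  H_0: rank C_0 − rank ∂_1 = 8 − 7 = 1, and the invariant factors of ∂_1 are all 1, so H_0 = Z.
  H_1: rank ker ∂_1 − rank ∂_2 = (24 − 7) − 15 = 2, and the invariant factors of ∂_2 are all 1, so H_1 = Z^2.
  H_2: rank ker ∂_2 − rank ∂_3 = (16 − 15) − 0 = 1, and there is no ∂_3, so H_2 = Z.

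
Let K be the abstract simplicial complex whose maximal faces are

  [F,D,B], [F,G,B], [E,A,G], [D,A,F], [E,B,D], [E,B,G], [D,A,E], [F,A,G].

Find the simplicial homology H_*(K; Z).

Fix the vertex order A < B < D < E < F < G and write every simplex with vertices in increasing order. Then dim K = 2 and the simplices of K are:

  0-simplices (6): A, B, D, E, F, G
  1-simplices (12): AD, AE, AF, AG, BD, BE, BF, BG, DE, DF, EG, FG
  2-simplices (8): ADE, ADF, AEG, AFG, BDE, BDF, BEG, BFG

Hence C_0 ≅ Z^6, C_1 ≅ Z^12, C_2 ≅ Z^8.

Boundary ∂_1: C_1 → C_0 sends each edge [p,q] (with p < q) to q − p. For instance
  ∂EG = G − E.
The resulting 6×12 matrix has rank 5, and its Smith normal form has invariant factors (1,1,1,1,1).

The boundary map ∂_2: C_2 → C_1 sends each 2-simplex [p,q,r] to [q,r] − [p,r] + [p,q]. For instance
  ∂ADE = DE − AE + AD,
  ∂BDE = DE − BE + BD.
This gives a 12×8 integer matrix of rank 7; reducing to Smith normal form yields diagonal entries (1,1,1,1,1,1,1).

Computing H_k = (kernel of ∂_k) / (image of ∂_{k+1}):

  H_0: rank C_0 − rank ∂_1 = 6 − 5 = 1, and the invariant factors of ∂_1 are all 1, so H_0 = Z.
  H_1: rank ker ∂_1 − rank ∂_2 = (12 − 5) − 7 = 0, and the invariant factors of ∂_2 are all 1, so H_1 = 0.
  H_2: rank ker ∂_2 − rank ∂_3 = (8 − 7) − 0 = 1, and there is no ∂_3, so H_2 = Z.

(K is a triangulation of the 2-sphere S^2.)

H_0 = Z,  H_1 = 0,  H_2 = Z.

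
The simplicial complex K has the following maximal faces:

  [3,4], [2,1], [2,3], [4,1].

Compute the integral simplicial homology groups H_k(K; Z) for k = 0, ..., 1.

H_0 ≅ Z,  H_1 ≅ Z.

Order the vertices as 1 < 2 < 3 < 4. Listing each simplex with vertices in this order, K has dimension 1 with simplices:

  0-simplices (4): [1], [2], [3], [4]
  1-simplices (4): [1,2], [1,4], [2,3], [3,4]

giving chain groups C_0 ≅ Z^4, C_1 ≅ Z^4.

The boundary map ∂_1: C_1 → C_0 sends each edge [p,q] (with p < q) to q − p. For instance
  ∂[1,2] = [2] − [1].
The 4×4 boundary matrix has rank 3 and Smith normal form diag(1,1,1).

Now H_k = ker ∂_k / im ∂_{k+1}, so:

  H_0: rank C_0 − rank ∂_1 = 4 − 3 = 1, and the invariant factors of ∂_1 are all 1, so H_0 = Z.
  H_1: rank ker ∂_1 − rank ∂_2 = (4 − 3) − 0 = 1, and there is no ∂_2, so H_1 = Z.

(K is a triangulation of the circle S^1.)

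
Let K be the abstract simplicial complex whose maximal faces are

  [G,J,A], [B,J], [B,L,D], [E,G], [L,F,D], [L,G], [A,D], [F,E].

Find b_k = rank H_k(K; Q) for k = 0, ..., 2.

b_0 = 1, b_1 = 3, b_2 = 0.

We work with the vertex ordering A < B < D < E < F < G < J < L. The simplices of K, each written with vertices in increasing order, are:

  0-simplices (8): A, B, D, E, F, G, J, L
  1-simplices (13): AD, AG, AJ, BD, BJ, BL, DF, DL, EF, EG, FL, GJ, GL
  2-simplices (3): AGJ, BDL, DFL

so the chain groups are C_0 ≅ Z^8, C_1 ≅ Z^13, C_2 ≅ Z^3.

Boundary ∂_1: C_1 → C_0 maps an edge to its endpoints' difference, ∂[p,q] = q − p. For instance
  ∂BJ = J − B.
As a 8×13 matrix over Z this has rank 7, with invariant factors (1,1,1,1,1,1,1).

The boundary map ∂_2: C_2 → C_1 maps a triangle to the signed sum of its edges. For instance
  ∂DFL = FL − DL + DF,
  ∂BDL = DL − BL + BD.
The 13×3 boundary matrix has rank 3 and Smith normal form diag(1,1,1).

Computing H_k = (kernel of ∂_k) / (image of ∂_{k+1}):

  H_0: rank C_0 − rank ∂_1 = 8 − 7 = 1, and the invariant factors of ∂_1 are all 1, so H_0 = Z.
  H_1: rank ker ∂_1 − rank ∂_2 = (13 − 7) − 3 = 3, and the invariant factors of ∂_2 are all 1, so H_1 = Z^3.
  H_2: rank ker ∂_2 − rank ∂_3 = (3 − 3) − 0 = 0, and there is no ∂_3, so H_2 = 0.

As a check, the Euler characteristic is 8 − 13 + 3 = -2, which agrees with 1 − 3 + 0 = -2.

Hence the Betti numbers are b_0 = 1, b_1 = 3, b_2 = 0.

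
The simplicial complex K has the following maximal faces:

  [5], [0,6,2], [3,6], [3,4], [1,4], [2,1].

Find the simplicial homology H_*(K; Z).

K has 7 vertices, 7 edges, 1 triangle.
rank ∂_0 = 0, rank ∂_1 = 5 ⇒ b_0 = 7 − 0 − 5 = 2; all invariant factors of ∂_1 are 1 so no torsion. So H_0 ≅ Z^2.
rank ∂_1 = 5, rank ∂_2 = 1 ⇒ b_1 = 7 − 5 − 1 = 1; all invariant factors of ∂_2 are 1 so no torsion. So H_1 ≅ Z.
rank ∂_2 = 1, rank ∂_3 = 0 ⇒ b_2 = 1 − 1 − 0 = 0. So H_2 ≅ 0.

H_0 = Z^2,  H_1 = Z,  H_2 = 0.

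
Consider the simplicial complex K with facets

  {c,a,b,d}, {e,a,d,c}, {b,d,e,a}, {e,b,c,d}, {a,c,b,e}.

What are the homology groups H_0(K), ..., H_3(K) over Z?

Take the total order a < b < c < d < e on the vertex set. Then K (dimension 3) consists of the simplices:

  0-simplices (5): a, b, c, d, e
  1-simplices (10): ab, ac, ad, ae, bc, bd, be, cd, ce, de
  2-simplices (10): abc, abd, abe, acd, ace, ade, bcd, bce, bde, cde
  3-simplices (5): abcd, abce, abde, acde, bcde

Hence C_0 ≅ Z^5, C_1 ≅ Z^10, C_2 ≅ Z^10, C_3 ≅ Z^5.

Boundary ∂_1: C_1 → C_0 maps an edge to its endpoints' difference, ∂[p,q] = q − p. For instance
  ∂ad = d − a.
The resulting 5×10 matrix has rank 4, and its Smith normal form has invariant factors (1,1,1,1).

Boundary ∂_2: C_2 → C_1 sends each 2-simplex [p,q,r] to [q,r] − [p,r] + [p,q]. For instance
  ∂bcd = cd − bd + bc,
  ∂bde = de − be + bd.
As a 10×10 matrix over Z this has rank 6, with invariant factors (1,1,1,1,1,1).

The boundary map ∂_3: C_3 → C_2 sends each 3-simplex σ to the alternating sum Σ_i (−1)^i (σ with its i-th vertex removed). For instance
  ∂abce = bce − ace + abe − abc,
  ∂abcd = bcd − acd + abd − abc.
The 10×5 boundary matrix has rank 4 and Smith normal form diag(1,1,1,1).

Now H_k = ker ∂_k / im ∂_{k+1}, so:

  H_0: rank C_0 − rank ∂_1 = 5 − 4 = 1, and the invariant factors of ∂_1 are all 1, so H_0 = Z.
  H_1: rank ker ∂_1 − rank ∂_2 = (10 − 4) − 6 = 0, and the invariant factors of ∂_2 are all 1, so H_1 = 0.
  H_2: rank ker ∂_2 − rank ∂_3 = (10 − 6) − 4 = 0, and the invariant factors of ∂_3 are all 1, so H_2 = 0.
  H_3: rank ker ∂_3 − rank ∂_4 = (5 − 4) − 0 = 1, and there is no ∂_4, so H_3 = Z.

H_0 ≅ Z,  H_1 = 0,  H_2 = 0,  H_3 ≅ Z.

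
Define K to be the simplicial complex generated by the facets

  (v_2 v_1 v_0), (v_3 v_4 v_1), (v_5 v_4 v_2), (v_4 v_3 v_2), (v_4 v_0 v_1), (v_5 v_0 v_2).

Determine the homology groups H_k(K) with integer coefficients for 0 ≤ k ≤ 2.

H_0 = Z,  H_1 = Z,  H_2 = 0.

Take the total order v_0 < v_1 < v_2 < v_3 < v_4 < v_5 on the vertex set. Then K (dimension 2) consists of the simplices:

  0-simplices (6): [v_0], [v_1], [v_2], [v_3], [v_4], [v_5]
  1-simplices (12): [v_0,v_1], [v_0,v_2], [v_0,v_4], [v_0,v_5], [v_1,v_2], [v_1,v_3], [v_1,v_4], [v_2,v_3], [v_2,v_4], [v_2,v_5], [v_3,v_4], [v_4,v_5]
  2-simplices (6): [v_0,v_1,v_2], [v_0,v_1,v_4], [v_0,v_2,v_5], [v_1,v_3,v_4], [v_2,v_3,v_4], [v_2,v_4,v_5]

giving chain groups C_0 ≅ Z^6, C_1 ≅ Z^12, C_2 ≅ Z^6.

∂_1: C_1 → C_0 sends each edge [p,q] (with p < q) to q − p.
The resulting 6×12 matrix has rank 5, and its Smith normal form has invariant factors (1,1,1,1,1).

Boundary ∂_2: C_2 → C_1 sends each 2-simplex [p,q,r] to [q,r] − [p,r] + [p,q]. For instance
  ∂[v_0,v_2,v_5] = [v_2,v_5] − [v_0,v_5] + [v_0,v_2],
  ∂[v_0,v_1,v_4] = [v_1,v_4] − [v_0,v_4] + [v_0,v_1].
This gives a 12×6 integer matrix of rank 6; reducing to Smith normal form yields diagonal entries (1,1,1,1,1,1).

Computing H_k = (kernel of ∂_k) / (image of ∂_{k+1}):

  H_0: rank C_0 − rank ∂_1 = 6 − 5 = 1, and the invariant factors of ∂_1 are all 1, so H_0 = Z.
  H_1: rank ker ∂_1 − rank ∂_2 = (12 − 5) − 6 = 1, and the invariant factors of ∂_2 are all 1, so H_1 = Z.
  H_2: rank ker ∂_2 − rank ∂_3 = (6 − 6) − 0 = 0, and there is no ∂_3, so H_2 = 0.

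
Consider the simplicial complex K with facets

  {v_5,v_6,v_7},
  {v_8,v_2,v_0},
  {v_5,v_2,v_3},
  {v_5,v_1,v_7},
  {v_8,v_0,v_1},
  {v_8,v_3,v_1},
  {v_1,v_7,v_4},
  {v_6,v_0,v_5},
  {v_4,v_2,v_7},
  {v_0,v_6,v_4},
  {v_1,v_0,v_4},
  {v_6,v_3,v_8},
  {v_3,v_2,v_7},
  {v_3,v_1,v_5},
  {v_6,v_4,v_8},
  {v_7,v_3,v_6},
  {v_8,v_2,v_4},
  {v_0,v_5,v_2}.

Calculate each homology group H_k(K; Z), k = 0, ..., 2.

Fix the vertex order v_0 < v_1 < v_2 < v_3 < v_4 < v_5 < v_6 < v_7 < v_8 and write every simplex with vertices in increasing order. Then dim K = 2 and the simplices of K are:

  0-simplices (9): [v_0], [v_1], [v_2], [v_3], [v_4], [v_5], [v_6], [v_7], [v_8]
  1-simplices (27): (27 of them)
  2-simplices (18): (18 of them)

Hence C_0 ≅ Z^9, C_1 ≅ Z^27, C_2 ≅ Z^18.

Boundary ∂_1: C_1 → C_0 maps an edge to its endpoints' difference, ∂[p,q] = q − p. For instance
  ∂[v_4,v_6] = [v_6] − [v_4].
This gives a 9×27 integer matrix of rank 8; reducing to Smith normal form yields diagonal entries (1,1,1,1,1,1,1,1).

∂_2: C_2 → C_1 sends each 2-simplex [p,q,r] to [q,r] − [p,r] + [p,q]. For instance
  ∂[v_2,v_3,v_7] = [v_3,v_7] − [v_2,v_7] + [v_2,v_3],
  ∂[v_1,v_3,v_5] = [v_3,v_5] − [v_1,v_5] + [v_1,v_3].
As a 27×18 matrix over Z this has rank 18, with invariant factors (1,1,1,1,1,1,1,1,1,1,1,1,1,1,1,1,1,2).

Reading off H_k = ker ∂_k / im ∂_{k+1}:

  H_0: rank C_0 − rank ∂_1 = 9 − 8 = 1, and the invariant factors of ∂_1 are all 1, so H_0 = Z.
  H_1: rank ker ∂_1 − rank ∂_2 = (27 − 8) − 18 = 1, and ∂_2 has invariant factor 2 > 1, so H_1 = Z ⊕ Z/2Z.
  H_2: rank ker ∂_2 − rank ∂_3 = (18 − 18) − 0 = 0, and there is no ∂_3, so H_2 = 0.

As a check, the Euler characteristic is 9 − 27 + 18 = 0, which agrees with 1 − 1 + 0 = 0.

H_0 = Z,  H_1 = Z ⊕ Z/2Z,  H_2 = 0.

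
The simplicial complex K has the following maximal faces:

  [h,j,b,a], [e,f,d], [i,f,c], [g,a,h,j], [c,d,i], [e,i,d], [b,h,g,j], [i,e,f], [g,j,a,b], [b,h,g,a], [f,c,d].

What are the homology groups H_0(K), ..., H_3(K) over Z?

H_0 = Z^2,  H_1 = 0,  H_2 = Z,  H_3 = Z.

We work with the vertex ordering a < b < c < d < e < f < g < h < i < j. The simplices of K, each written with vertices in increasing order, are:

  0-simplices (10): a, b, c, d, e, f, g, h, i, j
  1-simplices (19): ab, ag, ah, aj, bg, bh, bj, cd, cf, ci, de, df, di, ef, ei, fi, gh, gj, hj
  2-simplices (16): abg, abh, abj, agh, agj, ahj, bgh, bgj, bhj, cdf, cdi, cfi, def, dei, efi, ghj
  3-simplices (5): abgh, abgj, abhj, aghj, bghj

Hence C_0 ≅ Z^10, C_1 ≅ Z^19, C_2 ≅ Z^16, C_3 ≅ Z^5.

Boundary ∂_1: C_1 → C_0 is given by ∂[p,q] = [q] − [p]. For instance
  ∂ef = f − e.
The resulting 10×19 matrix has rank 8, and its Smith normal form has invariant factors (1,1,1,1,1,1,1,1).

Boundary ∂_2: C_2 → C_1 acts by ∂[p,q,r] = [q,r] − [p,r] + [p,q]. For instance
  ∂bgh = gh − bh + bg,
  ∂bhj = hj − bj + bh.
This gives a 19×16 integer matrix of rank 11; reducing to Smith normal form yields diagonal entries (1,1,1,1,1,1,1,1,1,1,1).

Boundary ∂_3: C_3 → C_2 sends each 3-simplex σ to the alternating sum Σ_i (−1)^i (σ with its i-th vertex removed). For instance
  ∂bghj = ghj − bhj + bgj − bgh,
  ∂abhj = bhj − ahj + abj − abh.
As a 16×5 matrix over Z this has rank 4, with invariant factors (1,1,1,1).

From H_k ≅ ker(∂_k) / im(∂_{k+1}) we obtain:

  H_0: rank C_0 − rank ∂_1 = 10 − 8 = 2, and the invariant factors of ∂_1 are all 1, so H_0 ≅ Z^2.
  H_1: rank ker ∂_1 − rank ∂_2 = (19 − 8) − 11 = 0, and the invariant factors of ∂_2 are all 1, so H_1 ≅ 0.
  H_2: rank ker ∂_2 − rank ∂_3 = (16 − 11) − 4 = 1, and the invariant factors of ∂_3 are all 1, so H_2 ≅ Z.
  H_3: rank ker ∂_3 − rank ∂_4 = (5 − 4) − 0 = 1, and there is no ∂_4, so H_3 ≅ Z.

(K is a triangulation of the disjoint union of the 3-sphere S^3 and the 2-sphere S^2.)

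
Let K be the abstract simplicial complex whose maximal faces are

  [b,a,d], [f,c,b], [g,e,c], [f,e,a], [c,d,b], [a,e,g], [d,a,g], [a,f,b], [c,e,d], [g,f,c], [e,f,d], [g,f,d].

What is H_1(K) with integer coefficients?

H_1 = Z/2Z.

We work with the vertex ordering a < b < c < d < e < f < g. The simplices of K, each written with vertices in increasing order, are:

  0-simplices (7): a, b, c, d, e, f, g
  1-simplices (18): ab, ad, ae, af, ag, bc, bd, bf, cd, ce, cf, cg, de, df, dg, ef, eg, fg
  2-simplices (12): abd, abf, adg, aef, aeg, bcd, bcf, cde, ceg, cfg, def, dfg

Hence C_0 ≅ Z^7, C_1 ≅ Z^18, C_2 ≅ Z^12.

The boundary map ∂_1: C_1 → C_0 is given by ∂[p,q] = [q] − [p]. For instance
  ∂cg = g − c.
The 7×18 boundary matrix has rank 6 and Smith normal form diag(1,1,1,1,1,1).

The boundary map ∂_2: C_2 → C_1 sends each 2-simplex [p,q,r] to [q,r] − [p,r] + [p,q]. For instance
  ∂abd = bd − ad + ab,
  ∂def = ef − df + de.
The 18×12 boundary matrix has rank 12 and Smith normal form diag(1,1,1,1,1,1,1,1,1,1,1,2).

Reading off H_k = ker ∂_k / im ∂_{k+1}:

  H_1: rank ker ∂_1 − rank ∂_2 = (18 − 6) − 12 = 0, and ∂_2 has invariant factor 2 > 1, so H_1 ≅ Z/2Z.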